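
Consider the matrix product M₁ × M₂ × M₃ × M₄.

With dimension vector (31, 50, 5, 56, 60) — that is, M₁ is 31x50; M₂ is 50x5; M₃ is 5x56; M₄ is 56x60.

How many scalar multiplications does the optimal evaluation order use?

Adjacent pairs: M₁M₂ = 31·50·5 = 7750; M₂M₃ = 50·5·56 = 14000; M₃M₄ = 5·56·60 = 16800.
Length 3: M₁..M₃: k=1: 0+14000+31·50·56=100800; k=2: 7750+0+31·5·56=16430 → min 16430 | M₂..M₄: k=2: 0+16800+50·5·60=31800; k=3: 14000+0+50·56·60=182000 → min 31800.
Length 4: M₁..M₄: k=1: 0+31800+31·50·60=124800; k=2: 7750+16800+31·5·60=33850; k=3: 16430+0+31·56·60=120590 → min 33850.
Optimal order: ((M₁ × M₂) × (M₃ × M₄)) with cost 33850.

33850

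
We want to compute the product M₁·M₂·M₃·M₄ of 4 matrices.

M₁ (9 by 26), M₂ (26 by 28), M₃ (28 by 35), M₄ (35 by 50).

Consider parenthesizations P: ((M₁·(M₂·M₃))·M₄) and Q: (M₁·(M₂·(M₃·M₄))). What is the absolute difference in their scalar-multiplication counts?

Order P = ((M₁·(M₂·M₃))·M₄): (M₂·M₃): 26×28 by 28×35 → 26×35, cost 26·28·35 = 25480; (M₁·(M₂·M₃)): 9×26 by 26×35 → 9×35, cost 9·26·35 = 8190; cumulative 33670; ((M₁·(M₂·M₃))·M₄): 9×35 by 35×50 → 9×50, cost 9·35·50 = 15750; cumulative 49420. Total 49420.
Order Q = (M₁·(M₂·(M₃·M₄))): (M₃·M₄): 28×35 by 35×50 → 28×50, cost 28·35·50 = 49000; (M₂·(M₃·M₄)): 26×28 by 28×50 → 26×50, cost 26·28·50 = 36400; cumulative 85400; (M₁·(M₂·(M₃·M₄))): 9×26 by 26×50 → 9×50, cost 9·26·50 = 11700; cumulative 97100. Total 97100.
Difference: |49420 − 97100| = 47680.

47680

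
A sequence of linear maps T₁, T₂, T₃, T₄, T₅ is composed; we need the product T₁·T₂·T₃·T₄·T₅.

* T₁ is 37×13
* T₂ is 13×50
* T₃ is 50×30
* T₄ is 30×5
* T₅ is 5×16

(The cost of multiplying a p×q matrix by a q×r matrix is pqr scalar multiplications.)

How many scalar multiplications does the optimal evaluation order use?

Adjacent pairs: T₁T₂ = 37·13·50 = 24050; T₂T₃ = 13·50·30 = 19500; T₃T₄ = 50·30·5 = 7500; T₄T₅ = 30·5·16 = 2400.
Length 3: T₁..T₃: k=1: 0+19500+37·13·30=33930; k=2: 24050+0+37·50·30=79550 → min 33930 | T₂..T₄: k=2: 0+7500+13·50·5=10750; k=3: 19500+0+13·30·5=21450 → min 10750 | T₃..T₅: k=3: 0+2400+50·30·16=26400; k=4: 7500+0+50·5·16=11500 → min 11500.
Length 4: T₁..T₄: k=1: 0+10750+37·13·5=13155; k=2: 24050+7500+37·50·5=40800; k=3: 33930+0+37·30·5=39480 → min 13155 | T₂..T₅: k=2: 0+11500+13·50·16=21900; k=3: 19500+2400+13·30·16=28140; k=4: 10750+0+13·5·16=11790 → min 11790.
Length 5: T₁..T₅: k=1: 0+11790+37·13·16=19486; k=2: 24050+11500+37·50·16=65150; k=3: 33930+2400+37·30·16=54090; k=4: 13155+0+37·5·16=16115 → min 16115.
Optimal order: ((T₁·(T₂·(T₃·T₄)))·T₅) with cost 16115.

16115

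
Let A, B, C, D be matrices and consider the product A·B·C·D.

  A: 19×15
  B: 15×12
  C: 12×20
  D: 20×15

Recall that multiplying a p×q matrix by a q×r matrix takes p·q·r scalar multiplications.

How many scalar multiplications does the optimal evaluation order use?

10440

Adjacent pairs: AB = 19·15·12 = 3420; BC = 15·12·20 = 3600; CD = 12·20·15 = 3600.
Length 3: A..C: k=1: 0+3600+19·15·20=9300; k=2: 3420+0+19·12·20=7980 → min 7980 | B..D: k=2: 0+3600+15·12·15=6300; k=3: 3600+0+15·20·15=8100 → min 6300.
Length 4: A..D: k=1: 0+6300+19·15·15=10575; k=2: 3420+3600+19·12·15=10440; k=3: 7980+0+19·20·15=13680 → min 10440.
Optimal order: ((A·B)·(C·D)) with cost 10440.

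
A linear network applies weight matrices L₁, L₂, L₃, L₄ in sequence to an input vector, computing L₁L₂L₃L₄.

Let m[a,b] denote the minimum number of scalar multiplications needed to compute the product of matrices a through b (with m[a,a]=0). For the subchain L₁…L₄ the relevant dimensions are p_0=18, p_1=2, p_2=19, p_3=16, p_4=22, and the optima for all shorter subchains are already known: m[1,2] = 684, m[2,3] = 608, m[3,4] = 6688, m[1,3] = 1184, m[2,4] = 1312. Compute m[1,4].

2104

m[1,4] = min over k∈[1,3] of m[1,k]+m[k+1,4]+p_{0}·p_k·p_{4}.
k=1: 0 + 1312 + 18·2·22 = 2104; k=2: 684 + 6688 + 18·19·22 = 14896; k=3: 1184 + 0 + 18·16·22 = 7520.
Minimum: 2104 at k=1.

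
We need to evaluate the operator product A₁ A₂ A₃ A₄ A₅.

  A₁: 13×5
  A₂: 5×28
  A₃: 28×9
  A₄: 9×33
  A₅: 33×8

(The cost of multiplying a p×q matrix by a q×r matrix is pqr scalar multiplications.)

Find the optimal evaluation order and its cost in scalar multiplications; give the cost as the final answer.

Adjacent pairs: A₁A₂ = 13·5·28 = 1820; A₂A₃ = 5·28·9 = 1260; A₃A₄ = 28·9·33 = 8316; A₄A₅ = 9·33·8 = 2376.
Length 3: A₁..A₃: k=1: 0+1260+13·5·9=1845; k=2: 1820+0+13·28·9=5096 → min 1845 | A₂..A₄: k=2: 0+8316+5·28·33=12936; k=3: 1260+0+5·9·33=2745 → min 2745 | A₃..A₅: k=3: 0+2376+28·9·8=4392; k=4: 8316+0+28·33·8=15708 → min 4392.
Length 4: A₁..A₄: k=1: 0+2745+13·5·33=4890; k=2: 1820+8316+13·28·33=22148; k=3: 1845+0+13·9·33=5706 → min 4890 | A₂..A₅: k=2: 0+4392+5·28·8=5512; k=3: 1260+2376+5·9·8=3996; k=4: 2745+0+5·33·8=4065 → min 3996.
Length 5: A₁..A₅: k=1: 0+3996+13·5·8=4516; k=2: 1820+4392+13·28·8=9124; k=3: 1845+2376+13·9·8=5157; k=4: 4890+0+13·33·8=8322 → min 4516.
Optimal parenthesization: (A₁ ((A₂ A₃) (A₄ A₅))) with cost 4516.

4516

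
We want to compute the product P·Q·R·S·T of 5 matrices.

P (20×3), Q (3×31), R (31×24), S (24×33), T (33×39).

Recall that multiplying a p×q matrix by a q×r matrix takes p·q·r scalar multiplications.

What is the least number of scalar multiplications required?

Adjacent pairs: PQ = 20·3·31 = 1860; QR = 3·31·24 = 2232; RS = 31·24·33 = 24552; ST = 24·33·39 = 30888.
Length 3: P..R: k=1: 0+2232+20·3·24=3672; k=2: 1860+0+20·31·24=16740 → min 3672 | Q..S: k=2: 0+24552+3·31·33=27621; k=3: 2232+0+3·24·33=4608 → min 4608 | R..T: k=3: 0+30888+31·24·39=59904; k=4: 24552+0+31·33·39=64449 → min 59904.
Length 4: P..S: k=1: 0+4608+20·3·33=6588; k=2: 1860+24552+20·31·33=46872; k=3: 3672+0+20·24·33=19512 → min 6588 | Q..T: k=2: 0+59904+3·31·39=63531; k=3: 2232+30888+3·24·39=35928; k=4: 4608+0+3·33·39=8469 → min 8469.
Length 5: P..T: k=1: 0+8469+20·3·39=10809; k=2: 1860+59904+20·31·39=85944; k=3: 3672+30888+20·24·39=53280; k=4: 6588+0+20·33·39=32328 → min 10809.
Optimal order: (P·(((Q·R)·S)·T)) with cost 10809.

10809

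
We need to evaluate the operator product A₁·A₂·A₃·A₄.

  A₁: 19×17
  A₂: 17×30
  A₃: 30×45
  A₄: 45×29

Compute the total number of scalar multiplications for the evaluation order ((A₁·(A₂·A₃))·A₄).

62280

(A₂·A₃): 17×30 by 30×45 → 17×45, cost 17·30·45 = 22950
(A₁·(A₂·A₃)): 19×17 by 17×45 → 19×45, cost 19·17·45 = 14535; cumulative 37485
((A₁·(A₂·A₃))·A₄): 19×45 by 45×29 → 19×29, cost 19·45·29 = 24795; cumulative 62280
Total: 62280 scalar multiplications.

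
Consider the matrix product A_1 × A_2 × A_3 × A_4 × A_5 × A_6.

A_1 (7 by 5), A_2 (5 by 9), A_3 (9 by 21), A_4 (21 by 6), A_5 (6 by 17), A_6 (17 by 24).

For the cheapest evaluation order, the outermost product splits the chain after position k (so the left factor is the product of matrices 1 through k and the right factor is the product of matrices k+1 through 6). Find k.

1

Adjacent pairs: A_1A_2 = 7·5·9 = 315; A_2A_3 = 5·9·21 = 945; A_3A_4 = 9·21·6 = 1134; A_4A_5 = 21·6·17 = 2142; A_5A_6 = 6·17·24 = 2448.
Length 3: A_1..A_3: k=1: 0+945+7·5·21=1680; k=2: 315+0+7·9·21=1638 → min 1638 | A_2..A_4: k=2: 0+1134+5·9·6=1404; k=3: 945+0+5·21·6=1575 → min 1404 | A_3..A_5: k=3: 0+2142+9·21·17=5355; k=4: 1134+0+9·6·17=2052 → min 2052 | A_4..A_6: k=4: 0+2448+21·6·24=5472; k=5: 2142+0+21·17·24=10710 → min 5472.
Length 4: A_1..A_4: k=1: 0+1404+7·5·6=1614; k=2: 315+1134+7·9·6=1827; k=3: 1638+0+7·21·6=2520 → min 1614 | A_2..A_5: k=2: 0+2052+5·9·17=2817; k=3: 945+2142+5·21·17=4872; k=4: 1404+0+5·6·17=1914 → min 1914 | A_3..A_6: k=3: 0+5472+9·21·24=10008; k=4: 1134+2448+9·6·24=4878; k=5: 2052+0+9·17·24=5724 → min 4878.
Length 5: A_1..A_5: k=1: 0+1914+7·5·17=2509; k=2: 315+2052+7·9·17=3438; k=3: 1638+2142+7·21·17=6279; k=4: 1614+0+7·6·17=2328 → min 2328 | A_2..A_6: k=2: 0+4878+5·9·24=5958; k=3: 945+5472+5·21·24=8937; k=4: 1404+2448+5·6·24=4572; k=5: 1914+0+5·17·24=3954 → min 3954.
Top-level splits: k=1: (A_1..A_1)·(A_2..A_6) → 0+3954+7·5·24 = 4794; k=2: (A_1..A_2)·(A_3..A_6) → 315+4878+7·9·24 = 6705; k=3: (A_1..A_3)·(A_4..A_6) → 1638+5472+7·21·24 = 10638; k=4: (A_1..A_4)·(A_5..A_6) → 1614+2448+7·6·24 = 5070; k=5: (A_1..A_5)·(A_6..A_6) → 2328+0+7·17·24 = 5184.
Best split is after A_1, i.e. k = 1.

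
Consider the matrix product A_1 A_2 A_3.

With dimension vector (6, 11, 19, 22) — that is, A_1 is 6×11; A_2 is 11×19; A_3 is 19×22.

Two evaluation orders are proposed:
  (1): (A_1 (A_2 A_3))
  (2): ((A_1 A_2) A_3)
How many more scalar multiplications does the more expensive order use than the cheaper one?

2288

Order (1) = (A_1 (A_2 A_3)): (A_2 A_3): 11×19 by 19×22 → 11×22, cost 11·19·22 = 4598; (A_1 (A_2 A_3)): 6×11 by 11×22 → 6×22, cost 6·11·22 = 1452; cumulative 6050. Total 6050.
Order (2) = ((A_1 A_2) A_3): (A_1 A_2): 6×11 by 11×19 → 6×19, cost 6·11·19 = 1254; ((A_1 A_2) A_3): 6×19 by 19×22 → 6×22, cost 6·19·22 = 2508; cumulative 3762. Total 3762.
Difference: |6050 − 3762| = 2288.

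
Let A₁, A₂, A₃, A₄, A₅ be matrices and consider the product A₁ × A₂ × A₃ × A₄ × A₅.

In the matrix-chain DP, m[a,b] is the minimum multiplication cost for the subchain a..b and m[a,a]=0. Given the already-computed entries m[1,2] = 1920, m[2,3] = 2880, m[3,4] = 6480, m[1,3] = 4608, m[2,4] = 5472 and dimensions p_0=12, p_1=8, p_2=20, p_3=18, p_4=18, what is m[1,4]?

7200

m[1,4] = min over k∈[1,3] of m[1,k]+m[k+1,4]+p_{0}·p_k·p_{4}.
k=1: 0 + 5472 + 12·8·18 = 7200; k=2: 1920 + 6480 + 12·20·18 = 12720; k=3: 4608 + 0 + 12·18·18 = 8496.
Minimum: 7200 at k=1.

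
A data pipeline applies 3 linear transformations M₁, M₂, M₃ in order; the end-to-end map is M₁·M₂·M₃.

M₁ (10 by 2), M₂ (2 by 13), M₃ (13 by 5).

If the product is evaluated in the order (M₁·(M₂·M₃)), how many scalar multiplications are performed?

(M₂·M₃): 2×13 by 13×5 → 2×5, cost 2·13·5 = 130
(M₁·(M₂·M₃)): 10×2 by 2×5 → 10×5, cost 10·2·5 = 100; cumulative 230
Total: 230 scalar multiplications.

230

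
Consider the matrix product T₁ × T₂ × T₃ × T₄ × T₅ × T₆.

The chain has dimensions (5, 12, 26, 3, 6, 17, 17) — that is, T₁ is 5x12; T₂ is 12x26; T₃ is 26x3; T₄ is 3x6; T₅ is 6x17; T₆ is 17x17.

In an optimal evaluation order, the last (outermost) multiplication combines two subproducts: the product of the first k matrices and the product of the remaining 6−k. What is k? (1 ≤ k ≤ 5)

Adjacent pairs: T₁T₂ = 5·12·26 = 1560; T₂T₃ = 12·26·3 = 936; T₃T₄ = 26·3·6 = 468; T₄T₅ = 3·6·17 = 306; T₅T₆ = 6·17·17 = 1734.
Length 3: T₁..T₃: k=1: 0+936+5·12·3=1116; k=2: 1560+0+5·26·3=1950 → min 1116 | T₂..T₄: k=2: 0+468+12·26·6=2340; k=3: 936+0+12·3·6=1152 → min 1152 | T₃..T₅: k=3: 0+306+26·3·17=1632; k=4: 468+0+26·6·17=3120 → min 1632 | T₄..T₆: k=4: 0+1734+3·6·17=2040; k=5: 306+0+3·17·17=1173 → min 1173.
Length 4: T₁..T₄: k=1: 0+1152+5·12·6=1512; k=2: 1560+468+5·26·6=2808; k=3: 1116+0+5·3·6=1206 → min 1206 | T₂..T₅: k=2: 0+1632+12·26·17=6936; k=3: 936+306+12·3·17=1854; k=4: 1152+0+12·6·17=2376 → min 1854 | T₃..T₆: k=3: 0+1173+26·3·17=2499; k=4: 468+1734+26·6·17=4854; k=5: 1632+0+26·17·17=9146 → min 2499.
Length 5: T₁..T₅: k=1: 0+1854+5·12·17=2874; k=2: 1560+1632+5·26·17=5402; k=3: 1116+306+5·3·17=1677; k=4: 1206+0+5·6·17=1716 → min 1677 | T₂..T₆: k=2: 0+2499+12·26·17=7803; k=3: 936+1173+12·3·17=2721; k=4: 1152+1734+12·6·17=4110; k=5: 1854+0+12·17·17=5322 → min 2721.
Top-level splits: k=1: (T₁..T₁)·(T₂..T₆) → 0+2721+5·12·17 = 3741; k=2: (T₁..T₂)·(T₃..T₆) → 1560+2499+5·26·17 = 6269; k=3: (T₁..T₃)·(T₄..T₆) → 1116+1173+5·3·17 = 2544; k=4: (T₁..T₄)·(T₅..T₆) → 1206+1734+5·6·17 = 3450; k=5: (T₁..T₅)·(T₆..T₆) → 1677+0+5·17·17 = 3122.
Best split is after T₃, i.e. k = 3.

3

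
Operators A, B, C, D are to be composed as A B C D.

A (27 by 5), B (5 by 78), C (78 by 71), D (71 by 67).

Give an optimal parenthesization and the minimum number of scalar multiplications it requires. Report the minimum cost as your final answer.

60520

Adjacent pairs: AB = 27·5·78 = 10530; BC = 5·78·71 = 27690; CD = 78·71·67 = 371046.
Length 3: A..C: k=1: 0+27690+27·5·71=37275; k=2: 10530+0+27·78·71=160056 → min 37275 | B..D: k=2: 0+371046+5·78·67=397176; k=3: 27690+0+5·71·67=51475 → min 51475.
Length 4: A..D: k=1: 0+51475+27·5·67=60520; k=2: 10530+371046+27·78·67=522678; k=3: 37275+0+27·71·67=165714 → min 60520.
Optimal parenthesization: (A ((B C) D)) with cost 60520.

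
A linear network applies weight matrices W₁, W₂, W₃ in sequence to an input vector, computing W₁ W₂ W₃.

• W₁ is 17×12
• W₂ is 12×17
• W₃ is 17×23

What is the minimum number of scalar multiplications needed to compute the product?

Order (W₁ (W₂ W₃)): (W₂ W₃): 12×17 by 17×23 → 12×23, cost 12·17·23 = 4692; (W₁ (W₂ W₃)): 17×12 by 12×23 → 17×23, cost 17·12·23 = 4692; cumulative 9384. Total 9384.
Order ((W₁ W₂) W₃): (W₁ W₂): 17×12 by 12×17 → 17×17, cost 17·12·17 = 3468; ((W₁ W₂) W₃): 17×17 by 17×23 → 17×23, cost 17·17·23 = 6647; cumulative 10115. Total 10115.
Minimum: 9384.

9384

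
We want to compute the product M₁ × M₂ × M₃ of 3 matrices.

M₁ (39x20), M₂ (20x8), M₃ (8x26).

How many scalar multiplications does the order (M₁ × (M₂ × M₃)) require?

24440

(M₂ × M₃): 20×8 by 8×26 → 20×26, cost 20·8·26 = 4160
(M₁ × (M₂ × M₃)): 39×20 by 20×26 → 39×26, cost 39·20·26 = 20280; cumulative 24440
Total: 24440 scalar multiplications.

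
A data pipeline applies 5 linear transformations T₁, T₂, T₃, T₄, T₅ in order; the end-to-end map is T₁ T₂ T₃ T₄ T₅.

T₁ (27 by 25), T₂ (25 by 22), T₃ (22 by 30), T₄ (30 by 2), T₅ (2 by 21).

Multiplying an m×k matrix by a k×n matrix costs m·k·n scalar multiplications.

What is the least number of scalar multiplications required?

4904

Adjacent pairs: T₁T₂ = 27·25·22 = 14850; T₂T₃ = 25·22·30 = 16500; T₃T₄ = 22·30·2 = 1320; T₄T₅ = 30·2·21 = 1260.
Length 3: T₁..T₃: k=1: 0+16500+27·25·30=36750; k=2: 14850+0+27·22·30=32670 → min 32670 | T₂..T₄: k=2: 0+1320+25·22·2=2420; k=3: 16500+0+25·30·2=18000 → min 2420 | T₃..T₅: k=3: 0+1260+22·30·21=15120; k=4: 1320+0+22·2·21=2244 → min 2244.
Length 4: T₁..T₄: k=1: 0+2420+27·25·2=3770; k=2: 14850+1320+27·22·2=17358; k=3: 32670+0+27·30·2=34290 → min 3770 | T₂..T₅: k=2: 0+2244+25·22·21=13794; k=3: 16500+1260+25·30·21=33510; k=4: 2420+0+25·2·21=3470 → min 3470.
Length 5: T₁..T₅: k=1: 0+3470+27·25·21=17645; k=2: 14850+2244+27·22·21=29568; k=3: 32670+1260+27·30·21=50940; k=4: 3770+0+27·2·21=4904 → min 4904.
Optimal order: ((T₁ (T₂ (T₃ T₄))) T₅) with cost 4904.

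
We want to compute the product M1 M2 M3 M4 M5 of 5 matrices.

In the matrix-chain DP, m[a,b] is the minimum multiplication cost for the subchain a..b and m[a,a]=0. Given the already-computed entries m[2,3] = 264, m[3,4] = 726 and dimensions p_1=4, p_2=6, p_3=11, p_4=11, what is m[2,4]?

m[2,4] = min over k∈[2,3] of m[2,k]+m[k+1,4]+p_{1}·p_k·p_{4}.
k=2: 0 + 726 + 4·6·11 = 990; k=3: 264 + 0 + 4·11·11 = 748.
Minimum: 748 at k=3.

748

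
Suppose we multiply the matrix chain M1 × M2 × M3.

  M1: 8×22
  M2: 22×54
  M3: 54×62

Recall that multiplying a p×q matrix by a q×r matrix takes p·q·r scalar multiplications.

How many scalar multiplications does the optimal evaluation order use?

36288

Order (M1 × (M2 × M3)): (M2 × M3): 22×54 by 54×62 → 22×62, cost 22·54·62 = 73656; (M1 × (M2 × M3)): 8×22 by 22×62 → 8×62, cost 8·22·62 = 10912; cumulative 84568. Total 84568.
Order ((M1 × M2) × M3): (M1 × M2): 8×22 by 22×54 → 8×54, cost 8·22·54 = 9504; ((M1 × M2) × M3): 8×54 by 54×62 → 8×62, cost 8·54·62 = 26784; cumulative 36288. Total 36288.
Minimum: 36288.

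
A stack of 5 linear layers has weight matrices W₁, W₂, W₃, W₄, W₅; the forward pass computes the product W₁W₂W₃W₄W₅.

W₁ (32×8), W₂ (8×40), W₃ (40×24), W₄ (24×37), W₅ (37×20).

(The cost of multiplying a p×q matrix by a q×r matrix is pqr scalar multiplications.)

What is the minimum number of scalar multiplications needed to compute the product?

25824

Adjacent pairs: W₁W₂ = 32·8·40 = 10240; W₂W₃ = 8·40·24 = 7680; W₃W₄ = 40·24·37 = 35520; W₄W₅ = 24·37·20 = 17760.
Length 3: W₁..W₃: k=1: 0+7680+32·8·24=13824; k=2: 10240+0+32·40·24=40960 → min 13824 | W₂..W₄: k=2: 0+35520+8·40·37=47360; k=3: 7680+0+8·24·37=14784 → min 14784 | W₃..W₅: k=3: 0+17760+40·24·20=36960; k=4: 35520+0+40·37·20=65120 → min 36960.
Length 4: W₁..W₄: k=1: 0+14784+32·8·37=24256; k=2: 10240+35520+32·40·37=93120; k=3: 13824+0+32·24·37=42240 → min 24256 | W₂..W₅: k=2: 0+36960+8·40·20=43360; k=3: 7680+17760+8·24·20=29280; k=4: 14784+0+8·37·20=20704 → min 20704.
Length 5: W₁..W₅: k=1: 0+20704+32·8·20=25824; k=2: 10240+36960+32·40·20=72800; k=3: 13824+17760+32·24·20=46944; k=4: 24256+0+32·37·20=47936 → min 25824.
Optimal order: (W₁(((W₂W₃)W₄)W₅)) with cost 25824.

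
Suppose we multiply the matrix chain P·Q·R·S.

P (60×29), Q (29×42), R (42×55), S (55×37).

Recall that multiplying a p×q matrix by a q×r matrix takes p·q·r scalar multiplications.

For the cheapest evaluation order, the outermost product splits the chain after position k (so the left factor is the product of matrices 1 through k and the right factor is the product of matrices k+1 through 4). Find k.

Adjacent pairs: PQ = 60·29·42 = 73080; QR = 29·42·55 = 66990; RS = 42·55·37 = 85470.
Length 3: P..R: k=1: 0+66990+60·29·55=162690; k=2: 73080+0+60·42·55=211680 → min 162690 | Q..S: k=2: 0+85470+29·42·37=130536; k=3: 66990+0+29·55·37=126005 → min 126005.
Top-level splits: k=1: (P..P)·(Q..S) → 0+126005+60·29·37 = 190385; k=2: (P..Q)·(R..S) → 73080+85470+60·42·37 = 251790; k=3: (P..R)·(S..S) → 162690+0+60·55·37 = 284790.
Best split is after P, i.e. k = 1.

1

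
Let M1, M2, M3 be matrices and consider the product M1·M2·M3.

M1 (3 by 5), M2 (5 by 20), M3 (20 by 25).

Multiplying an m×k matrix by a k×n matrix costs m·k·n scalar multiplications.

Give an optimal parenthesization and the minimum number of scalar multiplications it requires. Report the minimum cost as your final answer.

(M1·(M2·M3)): cost 2875.
((M1·M2)·M3): cost 1800.
Optimal: ((M1·M2)·M3) with cost 1800.

1800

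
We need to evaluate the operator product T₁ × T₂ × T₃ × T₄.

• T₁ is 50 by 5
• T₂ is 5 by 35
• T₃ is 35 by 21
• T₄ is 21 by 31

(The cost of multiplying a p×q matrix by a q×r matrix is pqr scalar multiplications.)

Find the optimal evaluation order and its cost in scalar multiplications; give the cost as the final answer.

Adjacent pairs: T₁T₂ = 50·5·35 = 8750; T₂T₃ = 5·35·21 = 3675; T₃T₄ = 35·21·31 = 22785.
Length 3: T₁..T₃: k=1: 0+3675+50·5·21=8925; k=2: 8750+0+50·35·21=45500 → min 8925 | T₂..T₄: k=2: 0+22785+5·35·31=28210; k=3: 3675+0+5·21·31=6930 → min 6930.
Length 4: T₁..T₄: k=1: 0+6930+50·5·31=14680; k=2: 8750+22785+50·35·31=85785; k=3: 8925+0+50·21·31=41475 → min 14680.
Optimal parenthesization: (T₁ × ((T₂ × T₃) × T₄)) with cost 14680.

14680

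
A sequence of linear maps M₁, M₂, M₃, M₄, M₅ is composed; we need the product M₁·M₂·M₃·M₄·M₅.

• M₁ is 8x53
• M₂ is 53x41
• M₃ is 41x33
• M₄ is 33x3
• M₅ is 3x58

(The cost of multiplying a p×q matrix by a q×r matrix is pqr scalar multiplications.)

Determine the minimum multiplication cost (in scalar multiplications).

13242

Adjacent pairs: M₁M₂ = 8·53·41 = 17384; M₂M₃ = 53·41·33 = 71709; M₃M₄ = 41·33·3 = 4059; M₄M₅ = 33·3·58 = 5742.
Length 3: M₁..M₃: k=1: 0+71709+8·53·33=85701; k=2: 17384+0+8·41·33=28208 → min 28208 | M₂..M₄: k=2: 0+4059+53·41·3=10578; k=3: 71709+0+53·33·3=76956 → min 10578 | M₃..M₅: k=3: 0+5742+41·33·58=84216; k=4: 4059+0+41·3·58=11193 → min 11193.
Length 4: M₁..M₄: k=1: 0+10578+8·53·3=11850; k=2: 17384+4059+8·41·3=22427; k=3: 28208+0+8·33·3=29000 → min 11850 | M₂..M₅: k=2: 0+11193+53·41·58=137227; k=3: 71709+5742+53·33·58=178893; k=4: 10578+0+53·3·58=19800 → min 19800.
Length 5: M₁..M₅: k=1: 0+19800+8·53·58=44392; k=2: 17384+11193+8·41·58=47601; k=3: 28208+5742+8·33·58=49262; k=4: 11850+0+8·3·58=13242 → min 13242.
Optimal order: ((M₁·(M₂·(M₃·M₄)))·M₅) with cost 13242.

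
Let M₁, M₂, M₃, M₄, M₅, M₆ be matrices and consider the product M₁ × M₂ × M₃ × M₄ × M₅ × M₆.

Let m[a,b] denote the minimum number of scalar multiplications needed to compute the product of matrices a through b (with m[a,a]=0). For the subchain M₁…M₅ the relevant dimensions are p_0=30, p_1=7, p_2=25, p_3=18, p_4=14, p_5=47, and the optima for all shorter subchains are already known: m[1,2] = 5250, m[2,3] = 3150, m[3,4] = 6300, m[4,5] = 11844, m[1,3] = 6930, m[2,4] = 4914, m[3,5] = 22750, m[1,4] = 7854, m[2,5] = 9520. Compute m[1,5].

19390

m[1,5] = min over k∈[1,4] of m[1,k]+m[k+1,5]+p_{0}·p_k·p_{5}.
k=1: 0 + 9520 + 30·7·47 = 19390; k=2: 5250 + 22750 + 30·25·47 = 63250; k=3: 6930 + 11844 + 30·18·47 = 44154; k=4: 7854 + 0 + 30·14·47 = 27594.
Minimum: 19390 at k=1.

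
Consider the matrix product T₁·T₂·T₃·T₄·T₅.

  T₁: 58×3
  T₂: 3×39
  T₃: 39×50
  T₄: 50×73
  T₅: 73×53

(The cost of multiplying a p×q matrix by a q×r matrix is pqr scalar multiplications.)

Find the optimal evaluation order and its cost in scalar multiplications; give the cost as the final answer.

Adjacent pairs: T₁T₂ = 58·3·39 = 6786; T₂T₃ = 3·39·50 = 5850; T₃T₄ = 39·50·73 = 142350; T₄T₅ = 50·73·53 = 193450.
Length 3: T₁..T₃: k=1: 0+5850+58·3·50=14550; k=2: 6786+0+58·39·50=119886 → min 14550 | T₂..T₄: k=2: 0+142350+3·39·73=150891; k=3: 5850+0+3·50·73=16800 → min 16800 | T₃..T₅: k=3: 0+193450+39·50·53=296800; k=4: 142350+0+39·73·53=293241 → min 293241.
Length 4: T₁..T₄: k=1: 0+16800+58·3·73=29502; k=2: 6786+142350+58·39·73=314262; k=3: 14550+0+58·50·73=226250 → min 29502 | T₂..T₅: k=2: 0+293241+3·39·53=299442; k=3: 5850+193450+3·50·53=207250; k=4: 16800+0+3·73·53=28407 → min 28407.
Length 5: T₁..T₅: k=1: 0+28407+58·3·53=37629; k=2: 6786+293241+58·39·53=419913; k=3: 14550+193450+58·50·53=361700; k=4: 29502+0+58·73·53=253904 → min 37629.
Optimal parenthesization: (T₁·(((T₂·T₃)·T₄)·T₅)) with cost 37629.

37629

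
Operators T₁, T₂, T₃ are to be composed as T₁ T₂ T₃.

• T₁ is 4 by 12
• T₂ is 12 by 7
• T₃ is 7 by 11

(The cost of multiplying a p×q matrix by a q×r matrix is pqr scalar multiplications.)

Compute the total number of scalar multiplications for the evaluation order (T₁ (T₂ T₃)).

(T₂ T₃): 12×7 by 7×11 → 12×11, cost 12·7·11 = 924
(T₁ (T₂ T₃)): 4×12 by 12×11 → 4×11, cost 4·12·11 = 528; cumulative 1452
Total: 1452 scalar multiplications.

1452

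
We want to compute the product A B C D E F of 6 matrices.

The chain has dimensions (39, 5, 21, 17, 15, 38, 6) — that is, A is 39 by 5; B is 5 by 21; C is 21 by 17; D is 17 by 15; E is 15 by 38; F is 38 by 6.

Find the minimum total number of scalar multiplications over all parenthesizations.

Adjacent pairs: AB = 39·5·21 = 4095; BC = 5·21·17 = 1785; CD = 21·17·15 = 5355; DE = 17·15·38 = 9690; EF = 15·38·6 = 3420.
Length 3: A..C: k=1: 0+1785+39·5·17=5100; k=2: 4095+0+39·21·17=18018 → min 5100 | B..D: k=2: 0+5355+5·21·15=6930; k=3: 1785+0+5·17·15=3060 → min 3060 | C..E: k=3: 0+9690+21·17·38=23256; k=4: 5355+0+21·15·38=17325 → min 17325 | D..F: k=4: 0+3420+17·15·6=4950; k=5: 9690+0+17·38·6=13566 → min 4950.
Length 4: A..D: k=1: 0+3060+39·5·15=5985; k=2: 4095+5355+39·21·15=21735; k=3: 5100+0+39·17·15=15045 → min 5985 | B..E: k=2: 0+17325+5·21·38=21315; k=3: 1785+9690+5·17·38=14705; k=4: 3060+0+5·15·38=5910 → min 5910 | C..F: k=3: 0+4950+21·17·6=7092; k=4: 5355+3420+21·15·6=10665; k=5: 17325+0+21·38·6=22113 → min 7092.
Length 5: A..E: k=1: 0+5910+39·5·38=13320; k=2: 4095+17325+39·21·38=52542; k=3: 5100+9690+39·17·38=39984; k=4: 5985+0+39·15·38=28215 → min 13320 | B..F: k=2: 0+7092+5·21·6=7722; k=3: 1785+4950+5·17·6=7245; k=4: 3060+3420+5·15·6=6930; k=5: 5910+0+5·38·6=7050 → min 6930.
Length 6: A..F: k=1: 0+6930+39·5·6=8100; k=2: 4095+7092+39·21·6=16101; k=3: 5100+4950+39·17·6=14028; k=4: 5985+3420+39·15·6=12915; k=5: 13320+0+39·38·6=22212 → min 8100.
Optimal order: (A (((B C) D) (E F))) with cost 8100.

8100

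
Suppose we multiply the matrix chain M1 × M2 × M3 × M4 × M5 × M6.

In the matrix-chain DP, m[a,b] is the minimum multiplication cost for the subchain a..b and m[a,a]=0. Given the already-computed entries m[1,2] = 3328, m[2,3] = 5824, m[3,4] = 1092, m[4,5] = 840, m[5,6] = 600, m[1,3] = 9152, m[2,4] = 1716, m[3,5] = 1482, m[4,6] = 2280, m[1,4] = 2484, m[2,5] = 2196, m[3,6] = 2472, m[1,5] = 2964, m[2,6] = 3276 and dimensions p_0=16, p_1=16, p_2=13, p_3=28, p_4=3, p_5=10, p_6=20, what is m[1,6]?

4044

m[1,6] = min over k∈[1,5] of m[1,k]+m[k+1,6]+p_{0}·p_k·p_{6}.
k=1: 0 + 3276 + 16·16·20 = 8396; k=2: 3328 + 2472 + 16·13·20 = 9960; k=3: 9152 + 2280 + 16·28·20 = 20392; k=4: 2484 + 600 + 16·3·20 = 4044; k=5: 2964 + 0 + 16·10·20 = 6164.
Minimum: 4044 at k=4.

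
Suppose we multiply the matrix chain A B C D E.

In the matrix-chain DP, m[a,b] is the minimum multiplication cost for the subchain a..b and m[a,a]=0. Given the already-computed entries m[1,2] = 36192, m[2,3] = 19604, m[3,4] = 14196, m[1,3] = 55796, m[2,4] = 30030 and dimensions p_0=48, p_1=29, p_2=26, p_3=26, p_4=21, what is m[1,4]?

m[1,4] = min over k∈[1,3] of m[1,k]+m[k+1,4]+p_{0}·p_k·p_{4}.
k=1: 0 + 30030 + 48·29·21 = 59262; k=2: 36192 + 14196 + 48·26·21 = 76596; k=3: 55796 + 0 + 48·26·21 = 82004.
Minimum: 59262 at k=1.

59262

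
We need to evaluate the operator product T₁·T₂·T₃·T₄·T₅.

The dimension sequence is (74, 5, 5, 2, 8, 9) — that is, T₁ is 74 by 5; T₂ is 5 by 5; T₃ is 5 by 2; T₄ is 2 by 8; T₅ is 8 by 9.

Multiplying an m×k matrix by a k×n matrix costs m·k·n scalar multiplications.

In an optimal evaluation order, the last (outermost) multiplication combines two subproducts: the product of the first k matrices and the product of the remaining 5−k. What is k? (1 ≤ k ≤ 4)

3

Adjacent pairs: T₁T₂ = 74·5·5 = 1850; T₂T₃ = 5·5·2 = 50; T₃T₄ = 5·2·8 = 80; T₄T₅ = 2·8·9 = 144.
Length 3: T₁..T₃: k=1: 0+50+74·5·2=790; k=2: 1850+0+74·5·2=2590 → min 790 | T₂..T₄: k=2: 0+80+5·5·8=280; k=3: 50+0+5·2·8=130 → min 130 | T₃..T₅: k=3: 0+144+5·2·9=234; k=4: 80+0+5·8·9=440 → min 234.
Length 4: T₁..T₄: k=1: 0+130+74·5·8=3090; k=2: 1850+80+74·5·8=4890; k=3: 790+0+74·2·8=1974 → min 1974 | T₂..T₅: k=2: 0+234+5·5·9=459; k=3: 50+144+5·2·9=284; k=4: 130+0+5·8·9=490 → min 284.
Top-level splits: k=1: (T₁..T₁)·(T₂..T₅) → 0+284+74·5·9 = 3614; k=2: (T₁..T₂)·(T₃..T₅) → 1850+234+74·5·9 = 5414; k=3: (T₁..T₃)·(T₄..T₅) → 790+144+74·2·9 = 2266; k=4: (T₁..T₄)·(T₅..T₅) → 1974+0+74·8·9 = 7302.
Best split is after T₃, i.e. k = 3.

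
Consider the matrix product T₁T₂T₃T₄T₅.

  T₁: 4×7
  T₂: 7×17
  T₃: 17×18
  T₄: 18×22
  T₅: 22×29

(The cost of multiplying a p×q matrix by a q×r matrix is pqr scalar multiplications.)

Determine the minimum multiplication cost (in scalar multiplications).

Adjacent pairs: T₁T₂ = 4·7·17 = 476; T₂T₃ = 7·17·18 = 2142; T₃T₄ = 17·18·22 = 6732; T₄T₅ = 18·22·29 = 11484.
Length 3: T₁..T₃: k=1: 0+2142+4·7·18=2646; k=2: 476+0+4·17·18=1700 → min 1700 | T₂..T₄: k=2: 0+6732+7·17·22=9350; k=3: 2142+0+7·18·22=4914 → min 4914 | T₃..T₅: k=3: 0+11484+17·18·29=20358; k=4: 6732+0+17·22·29=17578 → min 17578.
Length 4: T₁..T₄: k=1: 0+4914+4·7·22=5530; k=2: 476+6732+4·17·22=8704; k=3: 1700+0+4·18·22=3284 → min 3284 | T₂..T₅: k=2: 0+17578+7·17·29=21029; k=3: 2142+11484+7·18·29=17280; k=4: 4914+0+7·22·29=9380 → min 9380.
Length 5: T₁..T₅: k=1: 0+9380+4·7·29=10192; k=2: 476+17578+4·17·29=20026; k=3: 1700+11484+4·18·29=15272; k=4: 3284+0+4·22·29=5836 → min 5836.
Optimal order: ((((T₁T₂)T₃)T₄)T₅) with cost 5836.

5836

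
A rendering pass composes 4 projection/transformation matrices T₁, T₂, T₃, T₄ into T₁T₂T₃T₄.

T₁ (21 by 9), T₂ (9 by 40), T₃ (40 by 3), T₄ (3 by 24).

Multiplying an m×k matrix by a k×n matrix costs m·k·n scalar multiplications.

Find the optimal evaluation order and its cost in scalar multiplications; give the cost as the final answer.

3159

Adjacent pairs: T₁T₂ = 21·9·40 = 7560; T₂T₃ = 9·40·3 = 1080; T₃T₄ = 40·3·24 = 2880.
Length 3: T₁..T₃: k=1: 0+1080+21·9·3=1647; k=2: 7560+0+21·40·3=10080 → min 1647 | T₂..T₄: k=2: 0+2880+9·40·24=11520; k=3: 1080+0+9·3·24=1728 → min 1728.
Length 4: T₁..T₄: k=1: 0+1728+21·9·24=6264; k=2: 7560+2880+21·40·24=30600; k=3: 1647+0+21·3·24=3159 → min 3159.
Optimal parenthesization: ((T₁(T₂T₃))T₄) with cost 3159.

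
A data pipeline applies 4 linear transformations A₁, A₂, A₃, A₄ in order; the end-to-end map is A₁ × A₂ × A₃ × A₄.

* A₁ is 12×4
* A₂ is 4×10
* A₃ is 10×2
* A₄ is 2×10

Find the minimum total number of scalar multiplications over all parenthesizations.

Adjacent pairs: A₁A₂ = 12·4·10 = 480; A₂A₃ = 4·10·2 = 80; A₃A₄ = 10·2·10 = 200.
Length 3: A₁..A₃: k=1: 0+80+12·4·2=176; k=2: 480+0+12·10·2=720 → min 176 | A₂..A₄: k=2: 0+200+4·10·10=600; k=3: 80+0+4·2·10=160 → min 160.
Length 4: A₁..A₄: k=1: 0+160+12·4·10=640; k=2: 480+200+12·10·10=1880; k=3: 176+0+12·2·10=416 → min 416.
Optimal order: ((A₁ × (A₂ × A₃)) × A₄) with cost 416.

416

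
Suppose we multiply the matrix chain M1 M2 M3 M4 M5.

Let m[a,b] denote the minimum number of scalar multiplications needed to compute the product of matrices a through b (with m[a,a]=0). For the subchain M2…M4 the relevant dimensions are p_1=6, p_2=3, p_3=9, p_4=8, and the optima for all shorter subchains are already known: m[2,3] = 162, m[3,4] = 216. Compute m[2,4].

m[2,4] = min over k∈[2,3] of m[2,k]+m[k+1,4]+p_{1}·p_k·p_{4}.
k=2: 0 + 216 + 6·3·8 = 360; k=3: 162 + 0 + 6·9·8 = 594.
Minimum: 360 at k=2.

360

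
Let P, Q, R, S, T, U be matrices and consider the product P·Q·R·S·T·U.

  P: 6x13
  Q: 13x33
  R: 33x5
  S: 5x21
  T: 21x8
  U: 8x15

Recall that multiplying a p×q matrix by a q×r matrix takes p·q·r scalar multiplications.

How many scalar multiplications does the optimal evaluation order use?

Adjacent pairs: PQ = 6·13·33 = 2574; QR = 13·33·5 = 2145; RS = 33·5·21 = 3465; ST = 5·21·8 = 840; TU = 21·8·15 = 2520.
Length 3: P..R: k=1: 0+2145+6·13·5=2535; k=2: 2574+0+6·33·5=3564 → min 2535 | Q..S: k=2: 0+3465+13·33·21=12474; k=3: 2145+0+13·5·21=3510 → min 3510 | R..T: k=3: 0+840+33·5·8=2160; k=4: 3465+0+33·21·8=9009 → min 2160 | S..U: k=4: 0+2520+5·21·15=4095; k=5: 840+0+5·8·15=1440 → min 1440.
Length 4: P..S: k=1: 0+3510+6·13·21=5148; k=2: 2574+3465+6·33·21=10197; k=3: 2535+0+6·5·21=3165 → min 3165 | Q..T: k=2: 0+2160+13·33·8=5592; k=3: 2145+840+13·5·8=3505; k=4: 3510+0+13·21·8=5694 → min 3505 | R..U: k=3: 0+1440+33·5·15=3915; k=4: 3465+2520+33·21·15=16380; k=5: 2160+0+33·8·15=6120 → min 3915.
Length 5: P..T: k=1: 0+3505+6·13·8=4129; k=2: 2574+2160+6·33·8=6318; k=3: 2535+840+6·5·8=3615; k=4: 3165+0+6·21·8=4173 → min 3615 | Q..U: k=2: 0+3915+13·33·15=10350; k=3: 2145+1440+13·5·15=4560; k=4: 3510+2520+13·21·15=10125; k=5: 3505+0+13·8·15=5065 → min 4560.
Length 6: P..U: k=1: 0+4560+6·13·15=5730; k=2: 2574+3915+6·33·15=9459; k=3: 2535+1440+6·5·15=4425; k=4: 3165+2520+6·21·15=7575; k=5: 3615+0+6·8·15=4335 → min 4335.
Optimal order: (((P·(Q·R))·(S·T))·U) with cost 4335.

4335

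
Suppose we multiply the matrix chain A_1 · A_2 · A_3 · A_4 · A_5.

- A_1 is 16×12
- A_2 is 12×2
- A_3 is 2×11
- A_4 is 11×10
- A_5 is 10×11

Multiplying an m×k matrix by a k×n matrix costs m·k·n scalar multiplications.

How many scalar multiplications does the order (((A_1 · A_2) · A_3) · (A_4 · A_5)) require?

(A_1 · A_2): 16×12 by 12×2 → 16×2, cost 16·12·2 = 384
((A_1 · A_2) · A_3): 16×2 by 2×11 → 16×11, cost 16·2·11 = 352; cumulative 736
(A_4 · A_5): 11×10 by 10×11 → 11×11, cost 11·10·11 = 1210
(((A_1 · A_2) · A_3) · (A_4 · A_5)): 16×11 by 11×11 → 16×11, cost 16·11·11 = 1936; cumulative 3882
Total: 3882 scalar multiplications.

3882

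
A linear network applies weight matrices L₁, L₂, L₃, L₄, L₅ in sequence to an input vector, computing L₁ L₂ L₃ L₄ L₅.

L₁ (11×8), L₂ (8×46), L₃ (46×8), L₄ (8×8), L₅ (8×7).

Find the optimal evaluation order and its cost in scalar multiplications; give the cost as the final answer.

Adjacent pairs: L₁L₂ = 11·8·46 = 4048; L₂L₃ = 8·46·8 = 2944; L₃L₄ = 46·8·8 = 2944; L₄L₅ = 8·8·7 = 448.
Length 3: L₁..L₃: k=1: 0+2944+11·8·8=3648; k=2: 4048+0+11·46·8=8096 → min 3648 | L₂..L₄: k=2: 0+2944+8·46·8=5888; k=3: 2944+0+8·8·8=3456 → min 3456 | L₃..L₅: k=3: 0+448+46·8·7=3024; k=4: 2944+0+46·8·7=5520 → min 3024.
Length 4: L₁..L₄: k=1: 0+3456+11·8·8=4160; k=2: 4048+2944+11·46·8=11040; k=3: 3648+0+11·8·8=4352 → min 4160 | L₂..L₅: k=2: 0+3024+8·46·7=5600; k=3: 2944+448+8·8·7=3840; k=4: 3456+0+8·8·7=3904 → min 3840.
Length 5: L₁..L₅: k=1: 0+3840+11·8·7=4456; k=2: 4048+3024+11·46·7=10614; k=3: 3648+448+11·8·7=4712; k=4: 4160+0+11·8·7=4776 → min 4456.
Optimal parenthesization: (L₁ ((L₂ L₃) (L₄ L₅))) with cost 4456.

4456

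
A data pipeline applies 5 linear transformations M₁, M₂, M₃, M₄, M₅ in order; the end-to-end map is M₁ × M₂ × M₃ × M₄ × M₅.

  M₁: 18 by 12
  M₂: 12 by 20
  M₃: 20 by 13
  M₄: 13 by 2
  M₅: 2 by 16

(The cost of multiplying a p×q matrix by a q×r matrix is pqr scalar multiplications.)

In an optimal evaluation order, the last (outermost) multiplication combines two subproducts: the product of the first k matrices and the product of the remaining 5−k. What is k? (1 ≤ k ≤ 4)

4

Adjacent pairs: M₁M₂ = 18·12·20 = 4320; M₂M₃ = 12·20·13 = 3120; M₃M₄ = 20·13·2 = 520; M₄M₅ = 13·2·16 = 416.
Length 3: M₁..M₃: k=1: 0+3120+18·12·13=5928; k=2: 4320+0+18·20·13=9000 → min 5928 | M₂..M₄: k=2: 0+520+12·20·2=1000; k=3: 3120+0+12·13·2=3432 → min 1000 | M₃..M₅: k=3: 0+416+20·13·16=4576; k=4: 520+0+20·2·16=1160 → min 1160.
Length 4: M₁..M₄: k=1: 0+1000+18·12·2=1432; k=2: 4320+520+18·20·2=5560; k=3: 5928+0+18·13·2=6396 → min 1432 | M₂..M₅: k=2: 0+1160+12·20·16=5000; k=3: 3120+416+12·13·16=6032; k=4: 1000+0+12·2·16=1384 → min 1384.
Top-level splits: k=1: (M₁..M₁)·(M₂..M₅) → 0+1384+18·12·16 = 4840; k=2: (M₁..M₂)·(M₃..M₅) → 4320+1160+18·20·16 = 11240; k=3: (M₁..M₃)·(M₄..M₅) → 5928+416+18·13·16 = 10088; k=4: (M₁..M₄)·(M₅..M₅) → 1432+0+18·2·16 = 2008.
Best split is after M₄, i.e. k = 4.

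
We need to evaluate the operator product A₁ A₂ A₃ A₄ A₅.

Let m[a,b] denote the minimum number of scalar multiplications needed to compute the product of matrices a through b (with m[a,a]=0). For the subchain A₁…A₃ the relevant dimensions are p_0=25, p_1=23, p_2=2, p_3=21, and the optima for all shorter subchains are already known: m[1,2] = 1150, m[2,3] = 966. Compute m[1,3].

2200

m[1,3] = min over k∈[1,2] of m[1,k]+m[k+1,3]+p_{0}·p_k·p_{3}.
k=1: 0 + 966 + 25·23·21 = 13041; k=2: 1150 + 0 + 25·2·21 = 2200.
Minimum: 2200 at k=2.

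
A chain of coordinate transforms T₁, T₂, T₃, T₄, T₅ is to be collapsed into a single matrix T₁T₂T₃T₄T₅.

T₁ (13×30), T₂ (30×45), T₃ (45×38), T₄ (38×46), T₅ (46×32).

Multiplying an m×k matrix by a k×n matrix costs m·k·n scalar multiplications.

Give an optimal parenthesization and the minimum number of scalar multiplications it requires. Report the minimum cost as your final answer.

Adjacent pairs: T₁T₂ = 13·30·45 = 17550; T₂T₃ = 30·45·38 = 51300; T₃T₄ = 45·38·46 = 78660; T₄T₅ = 38·46·32 = 55936.
Length 3: T₁..T₃: k=1: 0+51300+13·30·38=66120; k=2: 17550+0+13·45·38=39780 → min 39780 | T₂..T₄: k=2: 0+78660+30·45·46=140760; k=3: 51300+0+30·38·46=103740 → min 103740 | T₃..T₅: k=3: 0+55936+45·38·32=110656; k=4: 78660+0+45·46·32=144900 → min 110656.
Length 4: T₁..T₄: k=1: 0+103740+13·30·46=121680; k=2: 17550+78660+13·45·46=123120; k=3: 39780+0+13·38·46=62504 → min 62504 | T₂..T₅: k=2: 0+110656+30·45·32=153856; k=3: 51300+55936+30·38·32=143716; k=4: 103740+0+30·46·32=147900 → min 143716.
Length 5: T₁..T₅: k=1: 0+143716+13·30·32=156196; k=2: 17550+110656+13·45·32=146926; k=3: 39780+55936+13·38·32=111524; k=4: 62504+0+13·46·32=81640 → min 81640.
Optimal parenthesization: ((((T₁T₂)T₃)T₄)T₅) with cost 81640.

81640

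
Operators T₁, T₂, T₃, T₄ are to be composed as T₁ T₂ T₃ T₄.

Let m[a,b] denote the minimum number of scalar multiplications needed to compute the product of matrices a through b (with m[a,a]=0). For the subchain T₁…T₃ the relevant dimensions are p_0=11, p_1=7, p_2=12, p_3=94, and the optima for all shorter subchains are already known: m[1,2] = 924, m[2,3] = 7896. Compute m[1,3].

13332

m[1,3] = min over k∈[1,2] of m[1,k]+m[k+1,3]+p_{0}·p_k·p_{3}.
k=1: 0 + 7896 + 11·7·94 = 15134; k=2: 924 + 0 + 11·12·94 = 13332.
Minimum: 13332 at k=2.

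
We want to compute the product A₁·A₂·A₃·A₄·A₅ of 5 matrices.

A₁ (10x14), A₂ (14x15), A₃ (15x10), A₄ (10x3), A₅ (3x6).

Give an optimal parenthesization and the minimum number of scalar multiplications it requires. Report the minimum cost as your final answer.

Adjacent pairs: A₁A₂ = 10·14·15 = 2100; A₂A₃ = 14·15·10 = 2100; A₃A₄ = 15·10·3 = 450; A₄A₅ = 10·3·6 = 180.
Length 3: A₁..A₃: k=1: 0+2100+10·14·10=3500; k=2: 2100+0+10·15·10=3600 → min 3500 | A₂..A₄: k=2: 0+450+14·15·3=1080; k=3: 2100+0+14·10·3=2520 → min 1080 | A₃..A₅: k=3: 0+180+15·10·6=1080; k=4: 450+0+15·3·6=720 → min 720.
Length 4: A₁..A₄: k=1: 0+1080+10·14·3=1500; k=2: 2100+450+10·15·3=3000; k=3: 3500+0+10·10·3=3800 → min 1500 | A₂..A₅: k=2: 0+720+14·15·6=1980; k=3: 2100+180+14·10·6=3120; k=4: 1080+0+14·3·6=1332 → min 1332.
Length 5: A₁..A₅: k=1: 0+1332+10·14·6=2172; k=2: 2100+720+10·15·6=3720; k=3: 3500+180+10·10·6=4280; k=4: 1500+0+10·3·6=1680 → min 1680.
Optimal parenthesization: ((A₁·(A₂·(A₃·A₄)))·A₅) with cost 1680.

1680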